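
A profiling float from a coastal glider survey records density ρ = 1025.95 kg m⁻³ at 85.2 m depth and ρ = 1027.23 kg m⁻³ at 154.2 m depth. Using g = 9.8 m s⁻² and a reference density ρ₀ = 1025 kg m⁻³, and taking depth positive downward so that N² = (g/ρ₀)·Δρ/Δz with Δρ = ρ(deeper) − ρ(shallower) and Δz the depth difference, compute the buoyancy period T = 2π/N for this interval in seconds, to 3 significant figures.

Δρ = 1027.23 − 1025.95 = 1.28 kg m⁻³ over Δz = 154.2 − 85.2 = 69 m.
N² = (9.8/1025) × (1.28/69) = 1.7736 × 10⁻⁴ s⁻².
N = √(1.7736 × 10⁻⁴) = 0.013318 rad s⁻¹, so T = 2π/N = 471.78 s ≈ 472 s.

472 s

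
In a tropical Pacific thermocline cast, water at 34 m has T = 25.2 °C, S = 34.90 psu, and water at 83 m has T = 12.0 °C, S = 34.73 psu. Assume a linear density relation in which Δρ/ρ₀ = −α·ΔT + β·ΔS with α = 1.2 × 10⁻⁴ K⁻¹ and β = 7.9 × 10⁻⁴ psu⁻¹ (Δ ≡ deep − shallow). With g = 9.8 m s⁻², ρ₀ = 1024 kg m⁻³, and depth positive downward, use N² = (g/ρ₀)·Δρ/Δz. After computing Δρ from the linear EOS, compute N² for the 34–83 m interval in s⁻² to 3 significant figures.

2.90 × 10⁻⁴ s⁻²

ΔT = -13.2 K, ΔS = -0.17 psu (deep − shallow).
Δρ/ρ₀ = −αΔT + βΔS = 1.584 × 10⁻³ − 1.343 × 10⁻⁴ = 1.4497 × 10⁻³, so Δρ ≈ 1.484 kg m⁻³.
N² = (g/ρ₀)·Δρ/Δz = g·(Δρ/ρ₀)/Δz = 9.8 × 1.4497 × 10⁻³ / 49 = 2.8994 × 10⁻⁴ s⁻² ≈ 2.90 × 10⁻⁴ s⁻².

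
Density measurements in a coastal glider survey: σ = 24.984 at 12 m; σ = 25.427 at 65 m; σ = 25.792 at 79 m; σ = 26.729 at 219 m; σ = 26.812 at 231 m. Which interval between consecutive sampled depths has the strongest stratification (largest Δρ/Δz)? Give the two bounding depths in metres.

Compute the density gradient over each adjacent pair:
  12–65 m: Δρ/Δz = 0.443/53 = 8.4 × 10⁻³ kg m⁻⁴
  65–79 m: Δρ/Δz = 0.365/14 = 0.026 kg m⁻⁴
  79–219 m: Δρ/Δz = 0.937/140 = 6.7 × 10⁻³ kg m⁻⁴
  219–231 m: Δρ/Δz = 0.083/12 = 6.9 × 10⁻³ kg m⁻⁴
The largest gradient is in the 65–79 m interval — the pycnocline.

65–79 m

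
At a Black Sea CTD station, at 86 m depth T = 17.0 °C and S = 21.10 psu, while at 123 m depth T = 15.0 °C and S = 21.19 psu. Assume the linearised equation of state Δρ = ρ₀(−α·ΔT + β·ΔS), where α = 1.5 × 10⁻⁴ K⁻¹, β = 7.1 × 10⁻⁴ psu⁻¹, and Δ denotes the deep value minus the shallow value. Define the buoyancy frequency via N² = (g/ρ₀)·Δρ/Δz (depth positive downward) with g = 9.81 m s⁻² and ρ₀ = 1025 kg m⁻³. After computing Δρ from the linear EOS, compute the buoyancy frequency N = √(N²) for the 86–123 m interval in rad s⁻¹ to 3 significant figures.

9.82 × 10⁻³ rad s⁻¹

ΔT = -2.0 K, ΔS = +0.09 psu (deep − shallow).
Δρ/ρ₀ = −αΔT + βΔS = 3.00 × 10⁻⁴ + 6.39 × 10⁻⁵ = 3.639 × 10⁻⁴, so Δρ ≈ 0.3730 kg m⁻³.
N² = (g/ρ₀)·Δρ/Δz = g·(Δρ/ρ₀)/Δz = 9.81 × 3.639 × 10⁻⁴ / 37 = 9.6483 × 10⁻⁵ s⁻².
N = √(9.6483 × 10⁻⁵) = 9.8226 × 10⁻³ rad s⁻¹ ≈ 9.82 × 10⁻³ rad s⁻¹.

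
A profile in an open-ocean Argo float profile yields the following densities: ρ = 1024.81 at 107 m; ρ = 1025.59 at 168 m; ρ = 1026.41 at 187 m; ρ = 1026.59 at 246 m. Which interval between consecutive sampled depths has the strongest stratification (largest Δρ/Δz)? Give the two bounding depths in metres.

168–187 m

Compute the density gradient over each adjacent pair:
  107–168 m: Δρ/Δz = 0.78/61 = 0.013 kg m⁻⁴
  168–187 m: Δρ/Δz = 0.82/19 = 0.043 kg m⁻⁴
  187–246 m: Δρ/Δz = 0.18/59 = 3.1 × 10⁻³ kg m⁻⁴
The largest gradient is in the 168–187 m interval — the pycnocline.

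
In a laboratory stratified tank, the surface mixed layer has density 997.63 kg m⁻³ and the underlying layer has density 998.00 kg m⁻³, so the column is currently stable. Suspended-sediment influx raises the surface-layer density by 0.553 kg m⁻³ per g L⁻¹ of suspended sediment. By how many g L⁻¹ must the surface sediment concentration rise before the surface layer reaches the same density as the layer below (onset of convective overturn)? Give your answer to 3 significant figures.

0.669 g L⁻¹

Density deficit of the surface layer: 998.00 − 997.63 = 0.37 kg m⁻³.
Required change = 0.37 / 0.553 = 0.669 g L⁻¹.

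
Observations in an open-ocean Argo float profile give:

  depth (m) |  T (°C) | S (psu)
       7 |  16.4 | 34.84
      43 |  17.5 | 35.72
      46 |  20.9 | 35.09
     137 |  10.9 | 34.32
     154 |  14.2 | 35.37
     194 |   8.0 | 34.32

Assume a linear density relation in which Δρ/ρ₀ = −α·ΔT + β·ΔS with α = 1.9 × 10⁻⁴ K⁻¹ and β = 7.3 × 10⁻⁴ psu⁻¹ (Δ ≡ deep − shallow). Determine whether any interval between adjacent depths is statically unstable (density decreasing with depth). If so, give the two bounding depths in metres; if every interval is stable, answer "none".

Evaluate Δρ/ρ₀ = −αΔT + βΔS across each adjacent pair:
  7–43 m: −αΔT+βΔS = −(1.9 × 10⁻⁴)(+1.1)+(7.3 × 10⁻⁴)(+0.88) = 4.3 × 10⁻⁴ → stable
  43–46 m: −αΔT+βΔS = −(1.9 × 10⁻⁴)(+3.4)+(7.3 × 10⁻⁴)(-0.63) = -1.1 × 10⁻³ → UNSTABLE
  46–137 m: −αΔT+βΔS = −(1.9 × 10⁻⁴)(-10.0)+(7.3 × 10⁻⁴)(-0.77) = 1.3 × 10⁻³ → stable
  137–154 m: −αΔT+βΔS = −(1.9 × 10⁻⁴)(+3.3)+(7.3 × 10⁻⁴)(+1.05) = 1.4 × 10⁻⁴ → stable
  154–194 m: −αΔT+βΔS = −(1.9 × 10⁻⁴)(-6.2)+(7.3 × 10⁻⁴)(-1.05) = 4.1 × 10⁻⁴ → stable
The 43–46 m interval has Δρ < 0: lighter water underlies denser water.

43–46 m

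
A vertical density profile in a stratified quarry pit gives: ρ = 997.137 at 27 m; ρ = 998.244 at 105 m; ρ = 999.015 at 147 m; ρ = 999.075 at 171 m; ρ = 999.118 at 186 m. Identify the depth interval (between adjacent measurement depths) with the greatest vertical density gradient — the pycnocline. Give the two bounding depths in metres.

Compute the density gradient over each adjacent pair:
  27–105 m: Δρ/Δz = 1.107/78 = 0.014 kg m⁻⁴
  105–147 m: Δρ/Δz = 0.771/42 = 0.018 kg m⁻⁴
  147–171 m: Δρ/Δz = 0.060/24 = 2.5 × 10⁻³ kg m⁻⁴
  171–186 m: Δρ/Δz = 0.043/15 = 2.9 × 10⁻³ kg m⁻⁴
The largest gradient is in the 105–147 m interval — the pycnocline.

105–147 m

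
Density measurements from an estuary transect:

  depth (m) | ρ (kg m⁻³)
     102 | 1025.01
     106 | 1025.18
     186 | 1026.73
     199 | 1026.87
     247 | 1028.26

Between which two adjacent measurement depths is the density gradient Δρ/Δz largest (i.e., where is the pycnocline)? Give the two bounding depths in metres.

102–106 m

Compute the density gradient over each adjacent pair:
  102–106 m: Δρ/Δz = 0.17/4 = 0.043 kg m⁻⁴
  106–186 m: Δρ/Δz = 1.55/80 = 0.019 kg m⁻⁴
  186–199 m: Δρ/Δz = 0.14/13 = 0.011 kg m⁻⁴
  199–247 m: Δρ/Δz = 1.39/48 = 0.029 kg m⁻⁴
The largest gradient is in the 102–106 m interval — the pycnocline.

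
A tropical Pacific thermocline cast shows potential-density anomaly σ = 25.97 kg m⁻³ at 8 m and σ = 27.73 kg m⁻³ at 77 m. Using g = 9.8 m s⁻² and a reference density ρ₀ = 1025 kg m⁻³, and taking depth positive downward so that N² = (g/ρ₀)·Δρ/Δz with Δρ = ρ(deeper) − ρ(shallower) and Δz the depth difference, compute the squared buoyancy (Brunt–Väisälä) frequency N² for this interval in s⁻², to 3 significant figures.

Δρ = 1027.73 − 1025.97 = 1.76 kg m⁻³ over Δz = 77 − 8 = 69 m.
N² = (9.8/1025) × (1.76/69) = 2.4387 × 10⁻⁴ s⁻² ≈ 2.44 × 10⁻⁴ s⁻².
A positive N² confirms static stability across the interval.

2.44 × 10⁻⁴ s⁻²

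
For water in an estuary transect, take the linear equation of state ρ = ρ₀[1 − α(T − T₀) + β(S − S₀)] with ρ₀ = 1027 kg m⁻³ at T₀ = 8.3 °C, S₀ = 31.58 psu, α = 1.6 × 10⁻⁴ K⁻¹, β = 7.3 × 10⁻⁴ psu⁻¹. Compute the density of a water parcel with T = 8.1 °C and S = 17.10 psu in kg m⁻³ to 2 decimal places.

T − T₀ = -0.2 K, S − S₀ = -14.48 psu.
Bracket = 1 − α·(-0.2) + β·(-14.48) = 1 + (-0.0105384) = 0.9894616.
ρ = 1027 × 0.9894616 = 1016.18 kg m⁻³.

1016.18 kg m⁻³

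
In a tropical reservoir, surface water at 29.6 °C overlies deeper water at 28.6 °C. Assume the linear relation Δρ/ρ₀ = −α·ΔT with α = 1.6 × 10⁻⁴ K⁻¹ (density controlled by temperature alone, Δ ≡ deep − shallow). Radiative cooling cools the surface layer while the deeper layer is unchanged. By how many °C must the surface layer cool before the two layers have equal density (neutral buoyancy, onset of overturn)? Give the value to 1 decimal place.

With temperature the only control, equal density requires T_surf′ = T_deep.
T_surf′ = 28.6 °C.
Cooling required: 29.6 − 28.6 = 1.0 °C.

1.0 °C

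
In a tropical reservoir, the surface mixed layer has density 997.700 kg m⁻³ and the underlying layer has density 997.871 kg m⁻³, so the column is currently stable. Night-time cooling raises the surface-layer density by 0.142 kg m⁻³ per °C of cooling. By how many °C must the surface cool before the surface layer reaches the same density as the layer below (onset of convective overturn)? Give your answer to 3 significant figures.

1.20 °C

Density deficit of the surface layer: 997.871 − 997.700 = 0.171 kg m⁻³.
Required change = 0.171 / 0.142 = 1.20 °C.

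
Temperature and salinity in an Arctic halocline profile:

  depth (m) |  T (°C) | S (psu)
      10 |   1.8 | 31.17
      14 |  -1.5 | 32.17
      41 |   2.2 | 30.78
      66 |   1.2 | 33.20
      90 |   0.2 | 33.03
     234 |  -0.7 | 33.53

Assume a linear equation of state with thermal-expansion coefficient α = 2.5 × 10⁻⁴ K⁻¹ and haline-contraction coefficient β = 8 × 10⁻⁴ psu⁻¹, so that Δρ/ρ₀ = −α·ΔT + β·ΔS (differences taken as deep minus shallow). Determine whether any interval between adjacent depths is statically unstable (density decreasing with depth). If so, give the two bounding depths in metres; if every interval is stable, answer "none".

Evaluate Δρ/ρ₀ = −αΔT + βΔS across each adjacent pair:
  10–14 m: −αΔT+βΔS = −(2.5 × 10⁻⁴)(-3.3)+(8 × 10⁻⁴)(+1.00) = 1.6 × 10⁻³ → stable
  14–41 m: −αΔT+βΔS = −(2.5 × 10⁻⁴)(+3.7)+(8 × 10⁻⁴)(-1.39) = -2.0 × 10⁻³ → UNSTABLE
  41–66 m: −αΔT+βΔS = −(2.5 × 10⁻⁴)(-1.0)+(8 × 10⁻⁴)(+2.42) = 2.2 × 10⁻³ → stable
  66–90 m: −αΔT+βΔS = −(2.5 × 10⁻⁴)(-1.0)+(8 × 10⁻⁴)(-0.17) = 1.1 × 10⁻⁴ → stable
  90–234 m: −αΔT+βΔS = −(2.5 × 10⁻⁴)(-0.9)+(8 × 10⁻⁴)(+0.50) = 6.3 × 10⁻⁴ → stable
The 14–41 m interval has Δρ < 0: lighter water underlies denser water.

14–41 m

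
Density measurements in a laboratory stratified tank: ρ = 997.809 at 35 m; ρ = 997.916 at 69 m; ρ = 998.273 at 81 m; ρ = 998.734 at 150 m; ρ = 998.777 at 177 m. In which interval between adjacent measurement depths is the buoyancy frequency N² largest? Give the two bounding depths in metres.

Compute the density gradient over each adjacent pair:
  35–69 m: Δρ/Δz = 0.107/34 = 3.1 × 10⁻³ kg m⁻⁴
  69–81 m: Δρ/Δz = 0.357/12 = 0.030 kg m⁻⁴
  81–150 m: Δρ/Δz = 0.461/69 = 6.7 × 10⁻³ kg m⁻⁴
  150–177 m: Δρ/Δz = 0.043/27 = 1.6 × 10⁻³ kg m⁻⁴
The largest gradient is in the 69–81 m interval — the pycnocline.

69–81 m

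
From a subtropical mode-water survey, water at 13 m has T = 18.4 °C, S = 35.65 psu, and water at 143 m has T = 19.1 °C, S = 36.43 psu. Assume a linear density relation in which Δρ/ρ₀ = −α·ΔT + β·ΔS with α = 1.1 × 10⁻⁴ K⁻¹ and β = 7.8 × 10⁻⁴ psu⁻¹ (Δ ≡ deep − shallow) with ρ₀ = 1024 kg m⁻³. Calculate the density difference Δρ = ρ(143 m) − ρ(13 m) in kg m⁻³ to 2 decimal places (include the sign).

ΔT = +0.7 K, ΔS = +0.78 psu (deep − shallow).
Δρ/ρ₀ = −(1.1 × 10⁻⁴)(+0.7) + (7.8 × 10⁻⁴)(+0.78) = 5.314 × 10⁻⁴.
Δρ = 1024 × (5.314 × 10⁻⁴) = +0.54 kg m⁻³.
Positive Δρ: denser below, stable.

+0.54 kg m⁻³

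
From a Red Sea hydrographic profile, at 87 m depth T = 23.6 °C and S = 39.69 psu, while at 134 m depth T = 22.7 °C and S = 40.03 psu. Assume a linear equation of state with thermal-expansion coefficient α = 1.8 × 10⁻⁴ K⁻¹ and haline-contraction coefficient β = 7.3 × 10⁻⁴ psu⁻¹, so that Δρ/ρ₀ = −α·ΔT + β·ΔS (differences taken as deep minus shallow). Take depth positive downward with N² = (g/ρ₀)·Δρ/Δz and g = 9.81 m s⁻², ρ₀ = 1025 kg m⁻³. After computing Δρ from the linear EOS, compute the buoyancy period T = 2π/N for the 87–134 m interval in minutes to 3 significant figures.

ΔT = -0.9 K, ΔS = +0.34 psu (deep − shallow).
Δρ/ρ₀ = −αΔT + βΔS = 1.62 × 10⁻⁴ + 2.482 × 10⁻⁴ = 4.102 × 10⁻⁴, so Δρ ≈ 0.4205 kg m⁻³.
N² = (g/ρ₀)·Δρ/Δz = g·(Δρ/ρ₀)/Δz = 9.81 × 4.102 × 10⁻⁴ / 47 = 8.5618 × 10⁻⁵ s⁻².
N = √(8.5618 × 10⁻⁵) = 9.2530 × 10⁻³ rad s⁻¹ → T = 2π/N = 679.04 s = 11.317 min ≈ 11.3 min.

11.3 min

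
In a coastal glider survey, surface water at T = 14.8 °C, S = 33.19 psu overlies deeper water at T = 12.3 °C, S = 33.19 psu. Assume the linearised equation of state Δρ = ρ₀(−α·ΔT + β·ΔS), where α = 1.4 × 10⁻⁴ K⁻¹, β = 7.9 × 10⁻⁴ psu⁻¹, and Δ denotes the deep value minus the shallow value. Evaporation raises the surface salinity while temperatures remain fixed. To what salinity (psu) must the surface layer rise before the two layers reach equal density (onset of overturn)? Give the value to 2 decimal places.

33.63 psu

Neutral buoyancy requires −α(T_deep − T_surf) + β(S_deep − S_surf′) = 0.
S_surf′ = S_deep − (α/β)·ΔT = 33.19 − (1.4 × 10⁻⁴/7.9 × 10⁻⁴)·(-2.5) = 33.6330 psu.
Increase required: 33.6330 − 33.19 = 0.4430 psu.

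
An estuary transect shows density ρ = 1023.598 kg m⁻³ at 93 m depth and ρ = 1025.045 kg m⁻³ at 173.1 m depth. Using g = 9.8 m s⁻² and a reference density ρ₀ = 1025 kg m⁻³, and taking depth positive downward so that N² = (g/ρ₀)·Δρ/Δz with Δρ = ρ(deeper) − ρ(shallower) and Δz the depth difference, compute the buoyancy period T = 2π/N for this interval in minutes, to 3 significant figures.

7.97 min

Δρ = 1025.045 − 1023.598 = 1.447 kg m⁻³ over Δz = 173.1 − 93 = 80.1 m.
N² = (9.8/1025) × (1.447/80.1) = 1.7272 × 10⁻⁴ s⁻².
N = √(1.7272 × 10⁻⁴) = 0.013142 rad s⁻¹, so T = 2π/N = 478.10 s = 7.9683 min ≈ 7.97 min.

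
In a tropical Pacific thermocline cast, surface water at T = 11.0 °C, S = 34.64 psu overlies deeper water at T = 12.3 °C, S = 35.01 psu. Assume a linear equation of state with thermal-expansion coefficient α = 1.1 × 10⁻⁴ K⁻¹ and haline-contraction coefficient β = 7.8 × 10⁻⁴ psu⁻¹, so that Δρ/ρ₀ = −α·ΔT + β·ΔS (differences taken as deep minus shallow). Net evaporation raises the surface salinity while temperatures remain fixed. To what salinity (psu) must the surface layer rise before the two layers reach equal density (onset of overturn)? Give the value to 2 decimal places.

34.83 psu

Neutral buoyancy requires −α(T_deep − T_surf) + β(S_deep − S_surf′) = 0.
S_surf′ = S_deep − (α/β)·ΔT = 35.01 − (1.1 × 10⁻⁴/7.8 × 10⁻⁴)·(+1.3) = 34.8267 psu.
Increase required: 34.8267 − 34.64 = 0.1867 psu.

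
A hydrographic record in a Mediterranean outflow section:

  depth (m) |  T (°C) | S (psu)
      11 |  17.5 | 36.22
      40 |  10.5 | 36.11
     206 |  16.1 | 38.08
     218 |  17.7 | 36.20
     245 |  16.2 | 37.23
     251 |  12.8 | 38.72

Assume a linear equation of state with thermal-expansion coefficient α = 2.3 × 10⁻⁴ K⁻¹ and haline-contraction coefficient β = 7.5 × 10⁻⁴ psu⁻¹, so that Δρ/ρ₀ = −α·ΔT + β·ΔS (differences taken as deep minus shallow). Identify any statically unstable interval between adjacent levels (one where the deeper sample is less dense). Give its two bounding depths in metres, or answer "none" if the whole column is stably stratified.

Evaluate Δρ/ρ₀ = −αΔT + βΔS across each adjacent pair:
  11–40 m: −αΔT+βΔS = −(2.3 × 10⁻⁴)(-7.0)+(7.5 × 10⁻⁴)(-0.11) = 1.5 × 10⁻³ → stable
  40–206 m: −αΔT+βΔS = −(2.3 × 10⁻⁴)(+5.6)+(7.5 × 10⁻⁴)(+1.97) = 1.9 × 10⁻⁴ → stable
  206–218 m: −αΔT+βΔS = −(2.3 × 10⁻⁴)(+1.6)+(7.5 × 10⁻⁴)(-1.88) = -1.8 × 10⁻³ → UNSTABLE
  218–245 m: −αΔT+βΔS = −(2.3 × 10⁻⁴)(-1.5)+(7.5 × 10⁻⁴)(+1.03) = 1.1 × 10⁻³ → stable
  245–251 m: −αΔT+βΔS = −(2.3 × 10⁻⁴)(-3.4)+(7.5 × 10⁻⁴)(+1.49) = 1.9 × 10⁻³ → stable
The 206–218 m interval has Δρ < 0: lighter water underlies denser water.

206–218 m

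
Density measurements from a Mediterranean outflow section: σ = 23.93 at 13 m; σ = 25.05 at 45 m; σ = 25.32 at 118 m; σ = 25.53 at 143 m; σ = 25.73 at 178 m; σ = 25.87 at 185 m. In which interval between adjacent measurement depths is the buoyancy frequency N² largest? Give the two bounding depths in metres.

13–45 m

Compute the density gradient over each adjacent pair:
  13–45 m: Δρ/Δz = 1.12/32 = 0.035 kg m⁻⁴
  45–118 m: Δρ/Δz = 0.27/73 = 3.7 × 10⁻³ kg m⁻⁴
  118–143 m: Δρ/Δz = 0.21/25 = 8.4 × 10⁻³ kg m⁻⁴
  143–178 m: Δρ/Δz = 0.20/35 = 5.7 × 10⁻³ kg m⁻⁴
  178–185 m: Δρ/Δz = 0.14/7 = 0.020 kg m⁻⁴
The largest gradient is in the 13–45 m interval — the pycnocline.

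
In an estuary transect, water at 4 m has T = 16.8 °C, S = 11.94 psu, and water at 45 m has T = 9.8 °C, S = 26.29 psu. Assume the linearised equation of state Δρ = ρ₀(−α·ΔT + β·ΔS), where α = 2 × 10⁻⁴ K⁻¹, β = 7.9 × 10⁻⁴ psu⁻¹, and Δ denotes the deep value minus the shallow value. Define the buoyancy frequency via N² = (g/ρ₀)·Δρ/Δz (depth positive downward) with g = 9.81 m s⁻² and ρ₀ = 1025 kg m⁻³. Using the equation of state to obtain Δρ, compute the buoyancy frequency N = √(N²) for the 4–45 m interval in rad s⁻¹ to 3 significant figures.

ΔT = -7.0 K, ΔS = +14.35 psu (deep − shallow).
Δρ/ρ₀ = −αΔT + βΔS = 1.40 × 10⁻³ + 0.0113365 = 0.0127365, so Δρ ≈ 13.05 kg m⁻³.
N² = (g/ρ₀)·Δρ/Δz = g·(Δρ/ρ₀)/Δz = 9.81 × 0.0127365 / 41 = 3.0474 × 10⁻³ s⁻².
N = √(3.0474 × 10⁻³) = 0.055203 rad s⁻¹ ≈ 0.0552 rad s⁻¹.

0.0552 rad s⁻¹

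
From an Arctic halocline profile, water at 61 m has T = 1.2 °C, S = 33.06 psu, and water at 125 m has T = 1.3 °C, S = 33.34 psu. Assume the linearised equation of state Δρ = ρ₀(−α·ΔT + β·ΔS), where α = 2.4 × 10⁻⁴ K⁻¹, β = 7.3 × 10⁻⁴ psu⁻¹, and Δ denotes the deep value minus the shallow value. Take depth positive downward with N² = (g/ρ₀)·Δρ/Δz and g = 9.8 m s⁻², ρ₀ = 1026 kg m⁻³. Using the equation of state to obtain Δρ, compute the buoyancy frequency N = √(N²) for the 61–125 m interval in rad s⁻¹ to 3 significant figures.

5.26 × 10⁻³ rad s⁻¹

ΔT = +0.1 K, ΔS = +0.28 psu (deep − shallow).
Δρ/ρ₀ = −αΔT + βΔS = -2.40 × 10⁻⁵ + 2.044 × 10⁻⁴ = 1.804 × 10⁻⁴, so Δρ ≈ 0.1851 kg m⁻³.
N² = (g/ρ₀)·Δρ/Δz = g·(Δρ/ρ₀)/Δz = 9.8 × 1.804 × 10⁻⁴ / 64 = 2.7624 × 10⁻⁵ s⁻².
N = √(2.7624 × 10⁻⁵) = 5.2559 × 10⁻³ rad s⁻¹ ≈ 5.26 × 10⁻³ rad s⁻¹.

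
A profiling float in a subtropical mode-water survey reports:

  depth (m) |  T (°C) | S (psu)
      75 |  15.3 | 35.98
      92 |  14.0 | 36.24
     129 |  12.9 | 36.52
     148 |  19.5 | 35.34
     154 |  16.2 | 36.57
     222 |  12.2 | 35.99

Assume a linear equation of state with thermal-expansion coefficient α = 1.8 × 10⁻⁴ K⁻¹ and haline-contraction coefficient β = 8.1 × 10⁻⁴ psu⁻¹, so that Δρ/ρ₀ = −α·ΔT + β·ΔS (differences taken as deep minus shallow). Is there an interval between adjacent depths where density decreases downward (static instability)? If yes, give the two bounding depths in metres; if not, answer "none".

Evaluate Δρ/ρ₀ = −αΔT + βΔS across each adjacent pair:
  75–92 m: −αΔT+βΔS = −(1.8 × 10⁻⁴)(-1.3)+(8.1 × 10⁻⁴)(+0.26) = 4.4 × 10⁻⁴ → stable
  92–129 m: −αΔT+βΔS = −(1.8 × 10⁻⁴)(-1.1)+(8.1 × 10⁻⁴)(+0.28) = 4.2 × 10⁻⁴ → stable
  129–148 m: −αΔT+βΔS = −(1.8 × 10⁻⁴)(+6.6)+(8.1 × 10⁻⁴)(-1.18) = -2.1 × 10⁻³ → UNSTABLE
  148–154 m: −αΔT+βΔS = −(1.8 × 10⁻⁴)(-3.3)+(8.1 × 10⁻⁴)(+1.23) = 1.6 × 10⁻³ → stable
  154–222 m: −αΔT+βΔS = −(1.8 × 10⁻⁴)(-4.0)+(8.1 × 10⁻⁴)(-0.58) = 2.5 × 10⁻⁴ → stable
The 129–148 m interval has Δρ < 0: lighter water underlies denser water.

129–148 m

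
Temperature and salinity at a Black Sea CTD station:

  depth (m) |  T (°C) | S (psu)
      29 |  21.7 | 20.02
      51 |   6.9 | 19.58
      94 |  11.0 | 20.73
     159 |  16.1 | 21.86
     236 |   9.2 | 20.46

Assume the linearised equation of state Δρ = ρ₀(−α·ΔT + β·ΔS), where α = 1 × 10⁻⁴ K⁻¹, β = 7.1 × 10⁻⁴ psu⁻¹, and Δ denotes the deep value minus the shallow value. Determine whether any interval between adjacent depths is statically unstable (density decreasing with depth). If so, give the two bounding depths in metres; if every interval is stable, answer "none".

159–236 m

Evaluate Δρ/ρ₀ = −αΔT + βΔS across each adjacent pair:
  29–51 m: −αΔT+βΔS = −(1 × 10⁻⁴)(-14.8)+(7.1 × 10⁻⁴)(-0.44) = 1.2 × 10⁻³ → stable
  51–94 m: −αΔT+βΔS = −(1 × 10⁻⁴)(+4.1)+(7.1 × 10⁻⁴)(+1.15) = 4.1 × 10⁻⁴ → stable
  94–159 m: −αΔT+βΔS = −(1 × 10⁻⁴)(+5.1)+(7.1 × 10⁻⁴)(+1.13) = 2.9 × 10⁻⁴ → stable
  159–236 m: −αΔT+βΔS = −(1 × 10⁻⁴)(-6.9)+(7.1 × 10⁻⁴)(-1.40) = -3.0 × 10⁻⁴ → UNSTABLE
The 159–236 m interval has Δρ < 0: lighter water underlies denser water.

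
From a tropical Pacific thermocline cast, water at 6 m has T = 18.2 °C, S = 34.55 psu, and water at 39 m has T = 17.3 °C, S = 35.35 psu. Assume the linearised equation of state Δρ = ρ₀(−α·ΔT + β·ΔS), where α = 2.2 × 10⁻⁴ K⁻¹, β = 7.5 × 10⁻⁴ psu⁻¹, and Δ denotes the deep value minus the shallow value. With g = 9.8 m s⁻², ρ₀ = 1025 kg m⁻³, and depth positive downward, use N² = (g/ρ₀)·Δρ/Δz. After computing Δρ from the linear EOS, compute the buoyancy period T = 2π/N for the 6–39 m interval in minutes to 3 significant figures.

6.80 min

ΔT = -0.9 K, ΔS = +0.80 psu (deep − shallow).
Δρ/ρ₀ = −αΔT + βΔS = 1.98 × 10⁻⁴ + 6.00 × 10⁻⁴ = 7.98 × 10⁻⁴, so Δρ ≈ 0.8180 kg m⁻³.
N² = (g/ρ₀)·Δρ/Δz = g·(Δρ/ρ₀)/Δz = 9.8 × 7.98 × 10⁻⁴ / 33 = 2.3698 × 10⁻⁴ s⁻².
N = √(2.3698 × 10⁻⁴) = 0.015394 rad s⁻¹ → T = 2π/N = 408.16 s = 6.8027 min ≈ 6.80 min.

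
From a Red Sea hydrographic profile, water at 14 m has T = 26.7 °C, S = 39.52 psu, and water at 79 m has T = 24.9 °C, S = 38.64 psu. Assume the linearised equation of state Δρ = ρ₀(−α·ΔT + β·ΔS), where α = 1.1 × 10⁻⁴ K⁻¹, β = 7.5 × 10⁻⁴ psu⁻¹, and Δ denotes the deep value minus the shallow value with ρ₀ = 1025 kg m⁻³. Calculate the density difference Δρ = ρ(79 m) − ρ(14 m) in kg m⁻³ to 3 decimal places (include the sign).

ΔT = -1.8 K, ΔS = -0.88 psu (deep − shallow).
Δρ/ρ₀ = −(1.1 × 10⁻⁴)(-1.8) + (7.5 × 10⁻⁴)(-0.88) = -4.62 × 10⁻⁴.
Δρ = 1025 × (-4.62 × 10⁻⁴) = -0.474 kg m⁻³.
Negative Δρ: lighter below, statically unstable.

-0.474 kg m⁻³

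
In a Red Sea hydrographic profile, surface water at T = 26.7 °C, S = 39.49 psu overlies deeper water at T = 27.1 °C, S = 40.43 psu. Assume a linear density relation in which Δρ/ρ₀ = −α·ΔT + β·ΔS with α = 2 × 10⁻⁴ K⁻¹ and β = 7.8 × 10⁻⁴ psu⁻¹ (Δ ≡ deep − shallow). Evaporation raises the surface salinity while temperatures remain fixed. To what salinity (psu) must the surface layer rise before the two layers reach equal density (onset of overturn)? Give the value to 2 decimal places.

40.33 psu

Neutral buoyancy requires −α(T_deep − T_surf) + β(S_deep − S_surf′) = 0.
S_surf′ = S_deep − (α/β)·ΔT = 40.43 − (2 × 10⁻⁴/7.8 × 10⁻⁴)·(+0.4) = 40.3274 psu.
Increase required: 40.3274 − 39.49 = 0.8374 psu.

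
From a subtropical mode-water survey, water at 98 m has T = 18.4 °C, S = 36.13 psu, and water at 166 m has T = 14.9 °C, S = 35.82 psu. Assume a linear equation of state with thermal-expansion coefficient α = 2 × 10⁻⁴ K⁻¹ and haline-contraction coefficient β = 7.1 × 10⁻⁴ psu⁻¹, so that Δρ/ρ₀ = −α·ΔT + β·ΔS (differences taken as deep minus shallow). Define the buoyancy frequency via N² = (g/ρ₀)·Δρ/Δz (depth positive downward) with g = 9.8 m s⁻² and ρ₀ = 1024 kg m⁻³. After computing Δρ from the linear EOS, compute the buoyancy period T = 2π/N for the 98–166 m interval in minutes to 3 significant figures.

12.6 min

ΔT = -3.5 K, ΔS = -0.31 psu (deep − shallow).
Δρ/ρ₀ = −αΔT + βΔS = 7.00 × 10⁻⁴ − 2.201 × 10⁻⁴ = 4.799 × 10⁻⁴, so Δρ ≈ 0.4914 kg m⁻³.
N² = (g/ρ₀)·Δρ/Δz = g·(Δρ/ρ₀)/Δz = 9.8 × 4.799 × 10⁻⁴ / 68 = 6.9162 × 10⁻⁵ s⁻².
N = √(6.9162 × 10⁻⁵) = 8.3164 × 10⁻³ rad s⁻¹ → T = 2π/N = 755.52 s = 12.592 min ≈ 12.6 min.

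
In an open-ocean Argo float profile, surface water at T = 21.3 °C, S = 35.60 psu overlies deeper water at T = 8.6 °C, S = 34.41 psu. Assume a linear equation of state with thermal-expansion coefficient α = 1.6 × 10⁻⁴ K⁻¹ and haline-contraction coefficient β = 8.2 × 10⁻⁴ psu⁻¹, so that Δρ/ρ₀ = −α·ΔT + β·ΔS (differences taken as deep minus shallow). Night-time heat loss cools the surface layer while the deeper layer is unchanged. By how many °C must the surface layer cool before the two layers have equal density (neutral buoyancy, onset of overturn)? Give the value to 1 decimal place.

Neutral buoyancy requires Δρ = 0, i.e. −α(T_deep − T_surf′) + β(S_deep − S_surf) = 0.
T_surf′ = T_deep − (β/α)·ΔS = 8.6 − (8.2 × 10⁻⁴/1.6 × 10⁻⁴)·(-1.19) = 14.699 °C.
Cooling required: 21.3 − (14.699) = 6.601 °C.

6.6 °C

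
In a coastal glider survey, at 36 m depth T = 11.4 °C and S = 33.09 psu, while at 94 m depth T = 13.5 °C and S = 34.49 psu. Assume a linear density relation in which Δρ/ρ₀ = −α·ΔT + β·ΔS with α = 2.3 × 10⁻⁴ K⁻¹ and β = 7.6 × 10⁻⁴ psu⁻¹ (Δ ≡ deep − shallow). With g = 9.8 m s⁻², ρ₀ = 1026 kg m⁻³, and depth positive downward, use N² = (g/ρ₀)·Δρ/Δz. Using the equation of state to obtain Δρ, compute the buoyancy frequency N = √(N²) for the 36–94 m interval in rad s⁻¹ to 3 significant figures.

9.91 × 10⁻³ rad s⁻¹

ΔT = +2.1 K, ΔS = +1.40 psu (deep − shallow).
Δρ/ρ₀ = −αΔT + βΔS = -4.83 × 10⁻⁴ + 1.064 × 10⁻³ = 5.81 × 10⁻⁴, so Δρ ≈ 0.5961 kg m⁻³.
N² = (g/ρ₀)·Δρ/Δz = g·(Δρ/ρ₀)/Δz = 9.8 × 5.81 × 10⁻⁴ / 58 = 9.8169 × 10⁻⁵ s⁻².
N = √(9.8169 × 10⁻⁵) = 9.9080 × 10⁻³ rad s⁻¹ ≈ 9.91 × 10⁻³ rad s⁻¹.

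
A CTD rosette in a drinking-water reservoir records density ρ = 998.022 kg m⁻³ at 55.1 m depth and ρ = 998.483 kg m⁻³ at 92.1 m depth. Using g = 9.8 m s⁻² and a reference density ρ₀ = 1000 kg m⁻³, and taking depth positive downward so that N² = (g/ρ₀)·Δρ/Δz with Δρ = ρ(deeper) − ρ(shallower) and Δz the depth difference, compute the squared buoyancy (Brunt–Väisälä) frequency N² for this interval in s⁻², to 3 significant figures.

1.22 × 10⁻⁴ s⁻²

Δρ = 998.483 − 998.022 = 0.461 kg m⁻³ over Δz = 92.1 − 55.1 = 37 m.
N² = (9.8/1000) × (0.461/37) = 1.2210 × 10⁻⁴ s⁻² ≈ 1.22 × 10⁻⁴ s⁻².
A positive N² confirms static stability across the interval.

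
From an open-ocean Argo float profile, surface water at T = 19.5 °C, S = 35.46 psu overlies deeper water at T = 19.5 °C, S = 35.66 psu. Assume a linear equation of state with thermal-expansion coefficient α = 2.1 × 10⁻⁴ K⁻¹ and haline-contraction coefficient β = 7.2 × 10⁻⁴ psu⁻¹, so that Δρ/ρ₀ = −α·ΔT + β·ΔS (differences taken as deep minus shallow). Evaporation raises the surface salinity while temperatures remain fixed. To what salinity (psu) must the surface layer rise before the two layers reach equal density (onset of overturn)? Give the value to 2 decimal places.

35.66 psu

Neutral buoyancy requires −α(T_deep − T_surf) + β(S_deep − S_surf′) = 0.
S_surf′ = S_deep − (α/β)·ΔT = 35.66 − (2.1 × 10⁻⁴/7.2 × 10⁻⁴)·(+0.0) = 35.6600 psu.
Increase required: 35.6600 − 35.46 = 0.2000 psu.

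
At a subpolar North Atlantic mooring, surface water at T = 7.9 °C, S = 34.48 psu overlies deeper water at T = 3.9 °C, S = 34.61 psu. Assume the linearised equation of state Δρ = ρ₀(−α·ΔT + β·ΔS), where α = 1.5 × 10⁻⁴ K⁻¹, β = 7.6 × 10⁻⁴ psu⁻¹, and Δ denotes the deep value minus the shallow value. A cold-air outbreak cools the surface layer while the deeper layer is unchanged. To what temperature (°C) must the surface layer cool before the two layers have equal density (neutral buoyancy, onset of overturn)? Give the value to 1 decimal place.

Neutral buoyancy requires Δρ = 0, i.e. −α(T_deep − T_surf′) + β(S_deep − S_surf) = 0.
T_surf′ = T_deep − (β/α)·ΔS = 3.9 − (7.6 × 10⁻⁴/1.5 × 10⁻⁴)·(+0.13) = 3.241 °C.
Cooling required: 7.9 − (3.241) = 4.659 °C.

3.2 °C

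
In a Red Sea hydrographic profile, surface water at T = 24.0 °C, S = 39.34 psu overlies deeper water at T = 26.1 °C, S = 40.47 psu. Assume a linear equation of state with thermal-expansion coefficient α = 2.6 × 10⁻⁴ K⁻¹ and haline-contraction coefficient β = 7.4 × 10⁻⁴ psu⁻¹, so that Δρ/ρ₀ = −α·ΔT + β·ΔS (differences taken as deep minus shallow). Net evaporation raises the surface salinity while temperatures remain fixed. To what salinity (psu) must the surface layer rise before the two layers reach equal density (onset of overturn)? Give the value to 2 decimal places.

Neutral buoyancy requires −α(T_deep − T_surf) + β(S_deep − S_surf′) = 0.
S_surf′ = S_deep − (α/β)·ΔT = 40.47 − (2.6 × 10⁻⁴/7.4 × 10⁻⁴)·(+2.1) = 39.7322 psu.
Increase required: 39.7322 − 39.34 = 0.3922 psu.

39.73 psu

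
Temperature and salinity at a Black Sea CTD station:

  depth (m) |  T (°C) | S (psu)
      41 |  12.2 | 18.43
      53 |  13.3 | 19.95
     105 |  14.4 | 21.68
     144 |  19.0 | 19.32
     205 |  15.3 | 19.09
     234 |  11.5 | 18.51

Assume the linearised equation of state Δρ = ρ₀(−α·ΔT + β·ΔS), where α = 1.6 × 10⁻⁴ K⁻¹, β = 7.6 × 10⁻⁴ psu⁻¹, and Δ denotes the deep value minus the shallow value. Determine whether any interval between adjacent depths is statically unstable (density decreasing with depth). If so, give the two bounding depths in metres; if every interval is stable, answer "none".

Evaluate Δρ/ρ₀ = −αΔT + βΔS across each adjacent pair:
  41–53 m: −αΔT+βΔS = −(1.6 × 10⁻⁴)(+1.1)+(7.6 × 10⁻⁴)(+1.52) = 9.8 × 10⁻⁴ → stable
  53–105 m: −αΔT+βΔS = −(1.6 × 10⁻⁴)(+1.1)+(7.6 × 10⁻⁴)(+1.73) = 1.1 × 10⁻³ → stable
  105–144 m: −αΔT+βΔS = −(1.6 × 10⁻⁴)(+4.6)+(7.6 × 10⁻⁴)(-2.36) = -2.5 × 10⁻³ → UNSTABLE
  144–205 m: −αΔT+βΔS = −(1.6 × 10⁻⁴)(-3.7)+(7.6 × 10⁻⁴)(-0.23) = 4.2 × 10⁻⁴ → stable
  205–234 m: −αΔT+βΔS = −(1.6 × 10⁻⁴)(-3.8)+(7.6 × 10⁻⁴)(-0.58) = 1.7 × 10⁻⁴ → stable
The 105–144 m interval has Δρ < 0: lighter water underlies denser water.

105–144 m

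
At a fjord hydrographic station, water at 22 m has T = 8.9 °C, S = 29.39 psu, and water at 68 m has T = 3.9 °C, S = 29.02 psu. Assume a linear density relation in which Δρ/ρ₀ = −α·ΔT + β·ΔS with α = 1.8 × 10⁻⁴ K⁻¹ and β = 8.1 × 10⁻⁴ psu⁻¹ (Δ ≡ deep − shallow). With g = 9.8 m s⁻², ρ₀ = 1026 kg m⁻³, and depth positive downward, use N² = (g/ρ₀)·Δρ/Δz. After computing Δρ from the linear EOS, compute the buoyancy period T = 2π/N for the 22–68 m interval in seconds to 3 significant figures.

556 s

ΔT = -5.0 K, ΔS = -0.37 psu (deep − shallow).
Δρ/ρ₀ = −αΔT + βΔS = 9.00 × 10⁻⁴ − 2.997 × 10⁻⁴ = 6.003 × 10⁻⁴, so Δρ ≈ 0.6159 kg m⁻³.
N² = (g/ρ₀)·Δρ/Δz = g·(Δρ/ρ₀)/Δz = 9.8 × 6.003 × 10⁻⁴ / 46 = 1.2789 × 10⁻⁴ s⁻².
N = √(1.2789 × 10⁻⁴) = 0.011309 rad s⁻¹ → T = 2π/N = 555.59 s ≈ 556 s.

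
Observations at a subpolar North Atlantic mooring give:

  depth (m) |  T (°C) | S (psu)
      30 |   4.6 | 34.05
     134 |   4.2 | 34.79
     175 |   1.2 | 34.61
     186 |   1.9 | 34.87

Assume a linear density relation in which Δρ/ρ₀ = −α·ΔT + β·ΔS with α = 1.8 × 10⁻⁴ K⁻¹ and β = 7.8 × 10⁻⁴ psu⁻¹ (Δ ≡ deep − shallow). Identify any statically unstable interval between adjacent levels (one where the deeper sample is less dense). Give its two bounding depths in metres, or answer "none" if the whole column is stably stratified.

Evaluate Δρ/ρ₀ = −αΔT + βΔS across each adjacent pair:
  30–134 m: −αΔT+βΔS = −(1.8 × 10⁻⁴)(-0.4)+(7.8 × 10⁻⁴)(+0.74) = 6.5 × 10⁻⁴ → stable
  134–175 m: −αΔT+βΔS = −(1.8 × 10⁻⁴)(-3.0)+(7.8 × 10⁻⁴)(-0.18) = 4.0 × 10⁻⁴ → stable
  175–186 m: −αΔT+βΔS = −(1.8 × 10⁻⁴)(+0.7)+(7.8 × 10⁻⁴)(+0.26) = 7.7 × 10⁻⁵ → stable
Every interval has Δρ > 0: the column is stably stratified throughout.

none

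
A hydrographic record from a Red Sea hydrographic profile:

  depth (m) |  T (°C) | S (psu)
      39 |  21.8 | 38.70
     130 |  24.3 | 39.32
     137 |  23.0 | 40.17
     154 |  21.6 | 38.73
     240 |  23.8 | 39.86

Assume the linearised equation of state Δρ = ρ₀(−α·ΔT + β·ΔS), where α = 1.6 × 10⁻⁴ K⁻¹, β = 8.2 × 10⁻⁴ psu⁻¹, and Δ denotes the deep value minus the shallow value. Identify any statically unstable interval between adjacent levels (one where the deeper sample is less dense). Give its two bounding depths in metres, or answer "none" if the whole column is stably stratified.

Evaluate Δρ/ρ₀ = −αΔT + βΔS across each adjacent pair:
  39–130 m: −αΔT+βΔS = −(1.6 × 10⁻⁴)(+2.5)+(8.2 × 10⁻⁴)(+0.62) = 1.1 × 10⁻⁴ → stable
  130–137 m: −αΔT+βΔS = −(1.6 × 10⁻⁴)(-1.3)+(8.2 × 10⁻⁴)(+0.85) = 9.0 × 10⁻⁴ → stable
  137–154 m: −αΔT+βΔS = −(1.6 × 10⁻⁴)(-1.4)+(8.2 × 10⁻⁴)(-1.44) = -9.6 × 10⁻⁴ → UNSTABLE
  154–240 m: −αΔT+βΔS = −(1.6 × 10⁻⁴)(+2.2)+(8.2 × 10⁻⁴)(+1.13) = 5.7 × 10⁻⁴ → stable
The 137–154 m interval has Δρ < 0: lighter water underlies denser water.

137–154 m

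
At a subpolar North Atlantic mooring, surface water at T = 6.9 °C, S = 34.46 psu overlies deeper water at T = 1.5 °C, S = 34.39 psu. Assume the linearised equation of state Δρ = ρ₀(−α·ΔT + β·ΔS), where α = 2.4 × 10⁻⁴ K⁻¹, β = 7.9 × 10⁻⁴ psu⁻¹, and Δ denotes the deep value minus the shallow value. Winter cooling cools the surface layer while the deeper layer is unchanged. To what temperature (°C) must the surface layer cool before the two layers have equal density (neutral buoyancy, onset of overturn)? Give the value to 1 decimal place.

1.7 °C

Neutral buoyancy requires Δρ = 0, i.e. −α(T_deep − T_surf′) + β(S_deep − S_surf) = 0.
T_surf′ = T_deep − (β/α)·ΔS = 1.5 − (7.9 × 10⁻⁴/2.4 × 10⁻⁴)·(-0.07) = 1.730 °C.
Cooling required: 6.9 − (1.730) = 5.170 °C.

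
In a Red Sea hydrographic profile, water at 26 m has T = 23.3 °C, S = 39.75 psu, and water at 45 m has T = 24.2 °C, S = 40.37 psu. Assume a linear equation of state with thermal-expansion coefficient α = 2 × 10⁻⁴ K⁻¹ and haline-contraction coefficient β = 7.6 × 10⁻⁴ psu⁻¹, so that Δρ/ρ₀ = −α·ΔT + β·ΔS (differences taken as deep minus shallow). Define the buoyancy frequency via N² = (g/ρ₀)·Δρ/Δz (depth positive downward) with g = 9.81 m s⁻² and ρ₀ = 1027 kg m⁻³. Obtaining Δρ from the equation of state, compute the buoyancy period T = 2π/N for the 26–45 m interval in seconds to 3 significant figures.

ΔT = +0.9 K, ΔS = +0.62 psu (deep − shallow).
Δρ/ρ₀ = −αΔT + βΔS = -1.80 × 10⁻⁴ + 4.712 × 10⁻⁴ = 2.912 × 10⁻⁴, so Δρ ≈ 0.2991 kg m⁻³.
N² = (g/ρ₀)·Δρ/Δz = g·(Δρ/ρ₀)/Δz = 9.81 × 2.912 × 10⁻⁴ / 19 = 1.5035 × 10⁻⁴ s⁻².
N = √(1.5035 × 10⁻⁴) = 0.012262 rad s⁻¹ → T = 2π/N = 512.41 s ≈ 512 s.

512 s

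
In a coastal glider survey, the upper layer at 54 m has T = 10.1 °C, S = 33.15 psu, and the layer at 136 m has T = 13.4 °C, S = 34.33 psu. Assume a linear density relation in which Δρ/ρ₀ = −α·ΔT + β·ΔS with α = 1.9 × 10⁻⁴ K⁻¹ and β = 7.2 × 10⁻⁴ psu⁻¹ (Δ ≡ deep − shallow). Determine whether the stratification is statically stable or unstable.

stable

ΔT = 13.4 − 10.1 = +3.3 K and ΔS = 34.33 − 33.15 = +1.18 psu (deep − shallow).
−αΔT = -6.27 × 10⁻⁴; βΔS = 8.496 × 10⁻⁴; sum Δρ/ρ₀ = 2.226 × 10⁻⁴.
Δρ/ρ₀ > 0, so Δρ > 0: deeper water is denser → statically stable.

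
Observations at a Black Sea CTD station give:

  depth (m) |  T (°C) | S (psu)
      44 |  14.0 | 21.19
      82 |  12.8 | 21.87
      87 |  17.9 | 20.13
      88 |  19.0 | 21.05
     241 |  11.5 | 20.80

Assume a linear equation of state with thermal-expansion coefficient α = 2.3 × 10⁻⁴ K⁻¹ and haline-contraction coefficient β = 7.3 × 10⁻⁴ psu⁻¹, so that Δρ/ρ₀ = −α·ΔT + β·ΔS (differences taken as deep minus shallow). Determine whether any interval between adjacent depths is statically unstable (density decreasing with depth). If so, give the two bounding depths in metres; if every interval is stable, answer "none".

82–87 m

Evaluate Δρ/ρ₀ = −αΔT + βΔS across each adjacent pair:
  44–82 m: −αΔT+βΔS = −(2.3 × 10⁻⁴)(-1.2)+(7.3 × 10⁻⁴)(+0.68) = 7.7 × 10⁻⁴ → stable
  82–87 m: −αΔT+βΔS = −(2.3 × 10⁻⁴)(+5.1)+(7.3 × 10⁻⁴)(-1.74) = -2.4 × 10⁻³ → UNSTABLE
  87–88 m: −αΔT+βΔS = −(2.3 × 10⁻⁴)(+1.1)+(7.3 × 10⁻⁴)(+0.92) = 4.2 × 10⁻⁴ → stable
  88–241 m: −αΔT+βΔS = −(2.3 × 10⁻⁴)(-7.5)+(7.3 × 10⁻⁴)(-0.25) = 1.5 × 10⁻³ → stable
The 82–87 m interval has Δρ < 0: lighter water underlies denser water.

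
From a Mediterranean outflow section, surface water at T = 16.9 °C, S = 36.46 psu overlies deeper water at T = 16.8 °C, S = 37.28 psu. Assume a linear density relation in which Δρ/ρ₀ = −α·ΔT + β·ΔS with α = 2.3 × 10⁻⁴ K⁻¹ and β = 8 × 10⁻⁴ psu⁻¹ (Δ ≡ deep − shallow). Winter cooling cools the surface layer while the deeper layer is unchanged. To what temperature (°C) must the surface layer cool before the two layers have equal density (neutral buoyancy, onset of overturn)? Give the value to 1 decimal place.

13.9 °C

Neutral buoyancy requires Δρ = 0, i.e. −α(T_deep − T_surf′) + β(S_deep − S_surf) = 0.
T_surf′ = T_deep − (β/α)·ΔS = 16.8 − (8 × 10⁻⁴/2.3 × 10⁻⁴)·(+0.82) = 13.948 °C.
Cooling required: 16.9 − (13.948) = 2.952 °C.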